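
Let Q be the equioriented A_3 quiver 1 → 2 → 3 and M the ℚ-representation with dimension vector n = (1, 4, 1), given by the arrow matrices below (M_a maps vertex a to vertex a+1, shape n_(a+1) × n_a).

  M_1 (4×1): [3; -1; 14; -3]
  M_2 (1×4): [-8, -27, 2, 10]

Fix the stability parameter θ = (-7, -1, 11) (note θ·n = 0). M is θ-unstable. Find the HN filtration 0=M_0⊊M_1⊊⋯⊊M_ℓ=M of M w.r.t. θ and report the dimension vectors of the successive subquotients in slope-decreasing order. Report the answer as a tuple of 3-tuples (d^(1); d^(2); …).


Interval decomposition of M: I[1,3], I[2,2]^3.
HN type (ℓ=3): μ^(1)=11; μ^(2)=-1; μ^(3)=-7

((0, 0, 1); (0, 4, 0); (1, 0, 0))


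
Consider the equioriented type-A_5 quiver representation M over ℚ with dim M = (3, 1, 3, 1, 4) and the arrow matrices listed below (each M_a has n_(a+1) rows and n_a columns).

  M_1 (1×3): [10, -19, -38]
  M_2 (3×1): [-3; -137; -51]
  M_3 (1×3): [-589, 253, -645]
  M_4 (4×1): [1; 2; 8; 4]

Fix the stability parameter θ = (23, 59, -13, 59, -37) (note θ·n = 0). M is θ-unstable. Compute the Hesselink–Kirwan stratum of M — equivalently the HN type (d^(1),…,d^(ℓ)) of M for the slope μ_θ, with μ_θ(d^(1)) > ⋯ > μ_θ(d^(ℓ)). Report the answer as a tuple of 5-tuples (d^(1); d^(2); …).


Barcode: M ≅ I[1,1]^2, I[1,5], I[3,3]^2, I[5,5]^3. HN layers by μ_θ (4 steps, strictly decreasing):
  μ^(1)=23; μ^(2)=91/5; μ^(3)=-13; μ^(4)=-37

((2, 0, 0, 0, 0); (1, 1, 1, 1, 1); (0, 0, 2, 0, 0); (0, 0, 0, 0, 3))


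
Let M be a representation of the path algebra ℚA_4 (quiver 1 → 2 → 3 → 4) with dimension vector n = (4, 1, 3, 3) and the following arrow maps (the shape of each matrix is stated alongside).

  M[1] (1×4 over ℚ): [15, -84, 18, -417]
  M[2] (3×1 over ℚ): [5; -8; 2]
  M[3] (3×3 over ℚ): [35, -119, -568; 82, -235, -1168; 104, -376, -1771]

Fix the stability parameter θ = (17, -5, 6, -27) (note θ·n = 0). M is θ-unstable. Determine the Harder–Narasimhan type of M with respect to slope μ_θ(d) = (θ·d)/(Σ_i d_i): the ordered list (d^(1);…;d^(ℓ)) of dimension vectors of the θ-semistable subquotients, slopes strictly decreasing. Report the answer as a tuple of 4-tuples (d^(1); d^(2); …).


Barcode: M ≅ I[1,1]^3, I[1,4], I[3,4]^2. HN layers by μ_θ (3 steps, strictly decreasing):
  μ^(1)=17; μ^(2)=-9/4; μ^(3)=-21/2

((3, 0, 0, 0); (1, 1, 1, 1); (0, 0, 2, 2))


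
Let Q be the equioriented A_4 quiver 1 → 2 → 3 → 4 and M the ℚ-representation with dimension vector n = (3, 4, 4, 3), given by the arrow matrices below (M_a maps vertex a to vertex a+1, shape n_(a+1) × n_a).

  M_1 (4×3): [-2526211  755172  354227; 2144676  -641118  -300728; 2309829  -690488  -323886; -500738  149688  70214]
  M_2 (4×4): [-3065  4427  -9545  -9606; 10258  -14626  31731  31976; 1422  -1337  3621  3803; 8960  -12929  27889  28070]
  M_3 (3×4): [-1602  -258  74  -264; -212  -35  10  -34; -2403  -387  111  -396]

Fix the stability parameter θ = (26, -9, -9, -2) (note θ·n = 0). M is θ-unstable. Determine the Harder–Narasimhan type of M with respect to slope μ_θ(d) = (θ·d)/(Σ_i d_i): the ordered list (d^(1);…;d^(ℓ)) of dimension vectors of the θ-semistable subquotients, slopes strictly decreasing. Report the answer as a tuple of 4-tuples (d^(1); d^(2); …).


Barcode: M ≅ I[1,3], I[1,4]^2, I[2,3], I[4,4]. HN layers by μ_θ (4 steps, strictly decreasing):
  μ^(1)=8/3; μ^(2)=3/2; μ^(3)=-2; μ^(4)=-9

((1, 1, 1, 0); (2, 2, 2, 2); (0, 0, 0, 1); (0, 1, 1, 0))


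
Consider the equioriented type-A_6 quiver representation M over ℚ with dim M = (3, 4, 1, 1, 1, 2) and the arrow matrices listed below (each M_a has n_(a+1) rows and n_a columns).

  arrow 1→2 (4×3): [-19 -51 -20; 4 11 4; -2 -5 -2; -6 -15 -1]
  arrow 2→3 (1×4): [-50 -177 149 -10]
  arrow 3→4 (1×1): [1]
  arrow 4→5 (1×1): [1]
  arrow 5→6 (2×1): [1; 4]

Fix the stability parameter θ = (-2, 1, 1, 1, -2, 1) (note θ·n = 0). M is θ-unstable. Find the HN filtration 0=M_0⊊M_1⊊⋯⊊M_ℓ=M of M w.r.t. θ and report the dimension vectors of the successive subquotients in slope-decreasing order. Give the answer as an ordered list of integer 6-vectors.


Barcode: M ≅ I[1,2]^2, I[1,6], I[2,2], I[6,6]. HN layers by μ_θ (3 steps, strictly decreasing):
  μ^(1)=1; μ^(2)=1/4; μ^(3)=-2

((0, 3, 0, 0, 0, 2); (0, 1, 1, 1, 1, 0); (3, 0, 0, 0, 0, 0))


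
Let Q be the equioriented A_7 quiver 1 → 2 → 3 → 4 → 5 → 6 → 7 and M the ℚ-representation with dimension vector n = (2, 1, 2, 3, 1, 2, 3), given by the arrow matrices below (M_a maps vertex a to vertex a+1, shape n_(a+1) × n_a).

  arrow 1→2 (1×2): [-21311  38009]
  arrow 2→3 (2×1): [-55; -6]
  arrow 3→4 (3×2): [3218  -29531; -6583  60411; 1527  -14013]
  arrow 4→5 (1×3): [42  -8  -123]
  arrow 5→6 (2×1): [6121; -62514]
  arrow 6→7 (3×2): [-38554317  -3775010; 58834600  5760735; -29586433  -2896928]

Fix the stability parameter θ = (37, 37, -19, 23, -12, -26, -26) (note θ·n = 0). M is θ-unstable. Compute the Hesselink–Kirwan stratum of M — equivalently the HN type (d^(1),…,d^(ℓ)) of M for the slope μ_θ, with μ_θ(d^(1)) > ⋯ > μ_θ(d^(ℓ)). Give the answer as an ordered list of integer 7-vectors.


Interval decomposition of M: I[1,1], I[1,7], I[3,4], I[4,4], I[6,7], I[7,7].
HN type (ℓ=5): μ^(1)=37; μ^(2)=23; μ^(3)=2; μ^(4)=-19; μ^(5)=-26

((1, 0, 0, 0, 0, 0, 0); (0, 0, 0, 2, 0, 0, 0); (1, 1, 1, 1, 1, 1, 1); (0, 0, 1, 0, 0, 0, 0); (0, 0, 0, 0, 0, 1, 2))


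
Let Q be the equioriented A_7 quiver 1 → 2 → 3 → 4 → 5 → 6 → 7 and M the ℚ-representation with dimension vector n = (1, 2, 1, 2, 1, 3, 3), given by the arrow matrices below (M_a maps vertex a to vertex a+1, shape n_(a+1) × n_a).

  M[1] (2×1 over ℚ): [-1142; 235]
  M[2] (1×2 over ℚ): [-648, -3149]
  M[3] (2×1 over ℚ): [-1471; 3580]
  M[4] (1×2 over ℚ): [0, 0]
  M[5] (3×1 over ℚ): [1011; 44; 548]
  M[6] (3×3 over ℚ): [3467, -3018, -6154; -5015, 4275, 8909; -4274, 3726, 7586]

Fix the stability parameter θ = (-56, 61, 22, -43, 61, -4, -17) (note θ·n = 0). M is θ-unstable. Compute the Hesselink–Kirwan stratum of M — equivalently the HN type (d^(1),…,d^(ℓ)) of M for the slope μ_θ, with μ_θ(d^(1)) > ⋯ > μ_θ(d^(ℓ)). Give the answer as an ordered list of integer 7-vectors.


Interval decomposition of M: I[1,4], I[2,2], I[4,4], I[5,7], I[6,6], I[6,7], I[7,7].
HN type (ℓ=7): μ^(1)=61; μ^(2)=40/3; μ^(3)=-4; μ^(4)=-21/2; μ^(5)=-17; μ^(6)=-43; μ^(7)=-56

((0, 1, 0, 0, 0, 0, 0); (0, 1, 1, 1, 1, 1, 1); (0, 0, 0, 0, 0, 1, 0); (0, 0, 0, 0, 0, 1, 1); (0, 0, 0, 0, 0, 0, 1); (0, 0, 0, 1, 0, 0, 0); (1, 0, 0, 0, 0, 0, 0))


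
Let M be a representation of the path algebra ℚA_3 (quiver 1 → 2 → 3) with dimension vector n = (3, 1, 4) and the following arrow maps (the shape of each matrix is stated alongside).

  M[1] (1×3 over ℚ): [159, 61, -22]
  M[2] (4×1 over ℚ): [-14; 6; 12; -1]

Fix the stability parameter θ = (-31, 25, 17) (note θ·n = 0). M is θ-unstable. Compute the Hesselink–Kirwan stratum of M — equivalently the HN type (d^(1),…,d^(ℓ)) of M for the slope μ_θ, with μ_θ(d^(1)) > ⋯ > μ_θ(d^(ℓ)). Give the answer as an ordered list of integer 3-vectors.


Interval decomposition of M: I[1,1]^2, I[1,3], I[3,3]^3.
HN type (ℓ=3): μ^(1)=21; μ^(2)=17; μ^(3)=-31

((0, 1, 1); (0, 0, 3); (3, 0, 0))


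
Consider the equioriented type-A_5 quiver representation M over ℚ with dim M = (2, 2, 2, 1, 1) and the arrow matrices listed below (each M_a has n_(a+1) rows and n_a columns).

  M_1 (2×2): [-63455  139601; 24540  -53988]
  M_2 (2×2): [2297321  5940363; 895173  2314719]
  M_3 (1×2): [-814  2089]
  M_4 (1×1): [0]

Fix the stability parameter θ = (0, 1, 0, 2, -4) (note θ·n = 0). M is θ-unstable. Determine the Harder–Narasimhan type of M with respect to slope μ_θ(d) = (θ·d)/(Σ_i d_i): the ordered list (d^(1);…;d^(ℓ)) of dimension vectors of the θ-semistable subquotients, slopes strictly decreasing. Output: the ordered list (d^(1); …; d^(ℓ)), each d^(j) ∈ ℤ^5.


Interval decomposition of M: I[1,1], I[1,4], I[2,2], I[3,3], I[5,5].
HN type (ℓ=5): μ^(1)=2; μ^(2)=1; μ^(3)=1/2; μ^(4)=0; μ^(5)=-4

((0, 0, 0, 1, 0); (0, 1, 0, 0, 0); (0, 1, 1, 0, 0); (2, 0, 1, 0, 0); (0, 0, 0, 0, 1))


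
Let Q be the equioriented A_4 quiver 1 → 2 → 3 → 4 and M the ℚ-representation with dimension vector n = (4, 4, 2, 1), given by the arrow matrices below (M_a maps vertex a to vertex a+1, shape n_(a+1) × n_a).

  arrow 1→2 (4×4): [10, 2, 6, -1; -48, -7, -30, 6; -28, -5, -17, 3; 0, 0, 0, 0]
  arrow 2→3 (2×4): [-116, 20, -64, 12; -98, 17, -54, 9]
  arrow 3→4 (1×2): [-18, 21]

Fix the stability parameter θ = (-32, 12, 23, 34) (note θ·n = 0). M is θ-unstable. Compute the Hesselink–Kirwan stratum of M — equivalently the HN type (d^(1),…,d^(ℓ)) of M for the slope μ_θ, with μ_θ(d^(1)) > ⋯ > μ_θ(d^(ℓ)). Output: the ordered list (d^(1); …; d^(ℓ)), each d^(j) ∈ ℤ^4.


Interval decomposition of M: I[1,1], I[1,2], I[1,3], I[1,4], I[2,2].
HN type (ℓ=4): μ^(1)=34; μ^(2)=23; μ^(3)=12; μ^(4)=-32

((0, 0, 0, 1); (0, 0, 2, 0); (0, 4, 0, 0); (4, 0, 0, 0))


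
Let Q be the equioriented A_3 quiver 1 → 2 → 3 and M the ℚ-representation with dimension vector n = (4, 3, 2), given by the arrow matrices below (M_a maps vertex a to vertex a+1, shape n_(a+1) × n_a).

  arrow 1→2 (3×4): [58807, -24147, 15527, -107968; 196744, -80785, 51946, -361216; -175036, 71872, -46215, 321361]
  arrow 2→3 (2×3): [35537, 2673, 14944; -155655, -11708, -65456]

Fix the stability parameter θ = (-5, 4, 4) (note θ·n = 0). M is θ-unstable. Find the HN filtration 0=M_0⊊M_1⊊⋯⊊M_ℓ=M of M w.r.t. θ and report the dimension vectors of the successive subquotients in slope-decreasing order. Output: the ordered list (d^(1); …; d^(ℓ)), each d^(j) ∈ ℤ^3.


Via rank(M_{q-1}∘⋯∘M_p): M ≅ I[1,1], I[1,2], I[1,3]^2.
μ_θ-semistable layers: μ^(1)=4; μ^(2)=-5

((0, 3, 2); (4, 0, 0))


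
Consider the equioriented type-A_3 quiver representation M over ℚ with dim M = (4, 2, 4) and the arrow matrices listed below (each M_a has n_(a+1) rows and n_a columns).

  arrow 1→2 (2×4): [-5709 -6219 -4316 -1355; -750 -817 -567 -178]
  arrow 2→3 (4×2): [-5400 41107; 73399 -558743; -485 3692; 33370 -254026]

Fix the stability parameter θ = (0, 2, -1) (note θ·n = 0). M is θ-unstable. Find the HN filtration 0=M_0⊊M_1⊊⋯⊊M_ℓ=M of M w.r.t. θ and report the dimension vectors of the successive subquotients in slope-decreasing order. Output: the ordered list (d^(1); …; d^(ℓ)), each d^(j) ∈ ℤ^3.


Barcode: M ≅ I[1,1]^2, I[1,3]^2, I[3,3]^2. HN layers by μ_θ (3 steps, strictly decreasing):
  μ^(1)=1/2; μ^(2)=0; μ^(3)=-1

((0, 2, 2); (4, 0, 0); (0, 0, 2))


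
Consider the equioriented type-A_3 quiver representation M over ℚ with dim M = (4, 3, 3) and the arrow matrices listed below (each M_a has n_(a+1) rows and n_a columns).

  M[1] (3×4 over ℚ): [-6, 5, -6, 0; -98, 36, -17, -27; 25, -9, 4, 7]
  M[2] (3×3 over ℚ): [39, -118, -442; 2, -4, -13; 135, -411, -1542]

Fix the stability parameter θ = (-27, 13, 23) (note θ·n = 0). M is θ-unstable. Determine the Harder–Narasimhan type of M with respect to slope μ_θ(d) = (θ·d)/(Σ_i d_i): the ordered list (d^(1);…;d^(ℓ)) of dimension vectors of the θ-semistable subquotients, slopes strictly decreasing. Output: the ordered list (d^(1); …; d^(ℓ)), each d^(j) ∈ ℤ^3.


Via rank(M_{q-1}∘⋯∘M_p): M ≅ I[1,1], I[1,3]^3.
μ_θ-semistable layers: μ^(1)=23; μ^(2)=13; μ^(3)=-27

((0, 0, 3); (0, 3, 0); (4, 0, 0))


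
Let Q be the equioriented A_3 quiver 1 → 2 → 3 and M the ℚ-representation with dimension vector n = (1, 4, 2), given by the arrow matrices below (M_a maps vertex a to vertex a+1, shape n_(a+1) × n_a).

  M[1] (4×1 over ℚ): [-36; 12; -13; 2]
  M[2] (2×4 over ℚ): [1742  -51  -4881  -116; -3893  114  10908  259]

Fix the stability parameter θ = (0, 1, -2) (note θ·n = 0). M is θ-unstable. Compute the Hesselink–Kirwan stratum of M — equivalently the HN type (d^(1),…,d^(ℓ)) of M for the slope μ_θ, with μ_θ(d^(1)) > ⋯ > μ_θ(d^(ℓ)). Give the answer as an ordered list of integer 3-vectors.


Barcode: M ≅ I[1,3], I[2,2]^2, I[2,3]. HN layers by μ_θ (3 steps, strictly decreasing):
  μ^(1)=1; μ^(2)=-1/3; μ^(3)=-1/2

((0, 2, 0); (1, 1, 1); (0, 1, 1))


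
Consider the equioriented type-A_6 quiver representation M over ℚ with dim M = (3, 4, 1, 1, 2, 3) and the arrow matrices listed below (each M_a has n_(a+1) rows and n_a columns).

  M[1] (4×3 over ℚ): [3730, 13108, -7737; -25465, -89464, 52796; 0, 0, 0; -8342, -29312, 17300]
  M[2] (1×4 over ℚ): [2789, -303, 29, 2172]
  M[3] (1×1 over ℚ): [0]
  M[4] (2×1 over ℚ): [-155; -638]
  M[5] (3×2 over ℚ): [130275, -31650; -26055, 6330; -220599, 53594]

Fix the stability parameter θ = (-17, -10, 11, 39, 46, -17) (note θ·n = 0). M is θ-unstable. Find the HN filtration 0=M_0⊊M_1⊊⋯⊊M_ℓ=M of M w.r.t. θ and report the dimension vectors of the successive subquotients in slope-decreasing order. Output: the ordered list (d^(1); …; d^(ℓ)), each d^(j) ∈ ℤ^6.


Barcode: M ≅ I[1,1], I[1,2], I[1,3], I[2,2]^2, I[4,6], I[5,5], I[6,6]^2. HN layers by μ_θ (5 steps, strictly decreasing):
  μ^(1)=46; μ^(2)=68/3; μ^(3)=11; μ^(4)=-10; μ^(5)=-17

((0, 0, 0, 0, 1, 0); (0, 0, 0, 1, 1, 1); (0, 0, 1, 0, 0, 0); (0, 4, 0, 0, 0, 0); (3, 0, 0, 0, 0, 2))


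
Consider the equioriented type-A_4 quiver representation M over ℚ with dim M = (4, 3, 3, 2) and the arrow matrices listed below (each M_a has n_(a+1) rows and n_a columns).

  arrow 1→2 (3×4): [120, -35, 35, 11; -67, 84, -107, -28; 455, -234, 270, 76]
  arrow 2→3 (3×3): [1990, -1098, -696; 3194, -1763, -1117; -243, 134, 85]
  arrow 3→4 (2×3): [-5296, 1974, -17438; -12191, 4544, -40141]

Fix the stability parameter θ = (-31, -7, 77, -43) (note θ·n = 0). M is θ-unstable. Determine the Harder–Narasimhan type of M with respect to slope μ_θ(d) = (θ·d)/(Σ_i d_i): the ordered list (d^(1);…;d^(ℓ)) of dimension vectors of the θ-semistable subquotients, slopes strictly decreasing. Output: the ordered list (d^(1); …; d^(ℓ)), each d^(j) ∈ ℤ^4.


Via rank(M_{q-1}∘⋯∘M_p): M ≅ I[1,1], I[1,2], I[1,4]^2, I[3,3].
μ_θ-semistable layers: μ^(1)=77; μ^(2)=17; μ^(3)=-7; μ^(4)=-31

((0, 0, 1, 0); (0, 0, 2, 2); (0, 3, 0, 0); (4, 0, 0, 0))


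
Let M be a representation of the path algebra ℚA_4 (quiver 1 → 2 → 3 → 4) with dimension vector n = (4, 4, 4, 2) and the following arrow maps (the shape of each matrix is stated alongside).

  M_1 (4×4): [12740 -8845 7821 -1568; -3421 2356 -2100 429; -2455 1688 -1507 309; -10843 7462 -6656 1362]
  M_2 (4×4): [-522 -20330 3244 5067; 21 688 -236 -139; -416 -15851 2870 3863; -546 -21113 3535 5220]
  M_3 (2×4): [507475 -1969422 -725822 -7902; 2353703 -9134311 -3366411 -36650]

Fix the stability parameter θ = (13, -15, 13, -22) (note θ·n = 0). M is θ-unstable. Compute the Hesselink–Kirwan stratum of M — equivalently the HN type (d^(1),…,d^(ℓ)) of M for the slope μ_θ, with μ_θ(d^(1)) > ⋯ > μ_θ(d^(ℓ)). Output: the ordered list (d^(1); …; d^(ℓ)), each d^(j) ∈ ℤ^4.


Interval decomposition of M: I[1,3]^2, I[1,4]^2.
HN type (ℓ=3): μ^(1)=13; μ^(2)=-1; μ^(3)=-11/4

((0, 0, 2, 0); (2, 2, 0, 0); (2, 2, 2, 2))


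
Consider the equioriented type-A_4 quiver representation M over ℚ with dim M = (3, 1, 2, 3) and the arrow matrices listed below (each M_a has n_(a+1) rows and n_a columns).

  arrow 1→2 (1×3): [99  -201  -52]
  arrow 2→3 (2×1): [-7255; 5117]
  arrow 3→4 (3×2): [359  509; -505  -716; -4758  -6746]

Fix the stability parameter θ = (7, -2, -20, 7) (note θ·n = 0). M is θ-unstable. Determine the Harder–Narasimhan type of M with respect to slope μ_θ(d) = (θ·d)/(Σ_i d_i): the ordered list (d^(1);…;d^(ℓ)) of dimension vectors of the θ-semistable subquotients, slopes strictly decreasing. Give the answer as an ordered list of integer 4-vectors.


Barcode: M ≅ I[1,1]^2, I[1,4], I[3,4], I[4,4]. HN layers by μ_θ (3 steps, strictly decreasing):
  μ^(1)=7; μ^(2)=-5; μ^(3)=-20

((2, 0, 0, 3); (1, 1, 1, 0); (0, 0, 1, 0))


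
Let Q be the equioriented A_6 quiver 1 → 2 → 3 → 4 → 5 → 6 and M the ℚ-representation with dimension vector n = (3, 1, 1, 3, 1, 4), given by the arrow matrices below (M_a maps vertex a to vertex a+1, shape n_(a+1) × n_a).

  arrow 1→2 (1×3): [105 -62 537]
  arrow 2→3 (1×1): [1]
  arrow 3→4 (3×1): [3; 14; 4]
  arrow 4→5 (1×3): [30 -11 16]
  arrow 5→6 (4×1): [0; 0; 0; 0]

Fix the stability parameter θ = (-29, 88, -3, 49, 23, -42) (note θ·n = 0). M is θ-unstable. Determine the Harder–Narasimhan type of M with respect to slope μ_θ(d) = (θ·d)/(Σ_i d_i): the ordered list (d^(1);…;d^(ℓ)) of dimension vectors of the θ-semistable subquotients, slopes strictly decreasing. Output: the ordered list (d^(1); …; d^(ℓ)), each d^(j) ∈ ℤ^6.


Interval decomposition of M: I[1,1]^2, I[1,4], I[4,4], I[4,5], I[6,6]^4.
HN type (ℓ=5): μ^(1)=49; μ^(2)=85/2; μ^(3)=36; μ^(4)=-29; μ^(5)=-42

((0, 0, 0, 2, 0, 0); (0, 1, 1, 0, 0, 0); (0, 0, 0, 1, 1, 0); (3, 0, 0, 0, 0, 0); (0, 0, 0, 0, 0, 4))


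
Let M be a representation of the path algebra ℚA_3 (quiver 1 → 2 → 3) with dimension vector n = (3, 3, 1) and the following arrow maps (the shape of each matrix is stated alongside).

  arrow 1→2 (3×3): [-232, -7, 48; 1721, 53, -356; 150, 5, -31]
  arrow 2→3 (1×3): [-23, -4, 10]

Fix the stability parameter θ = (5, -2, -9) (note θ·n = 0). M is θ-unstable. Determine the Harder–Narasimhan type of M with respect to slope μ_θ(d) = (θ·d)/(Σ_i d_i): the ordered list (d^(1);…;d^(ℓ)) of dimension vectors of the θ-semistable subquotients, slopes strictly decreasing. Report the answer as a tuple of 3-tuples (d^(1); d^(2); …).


Barcode: M ≅ I[1,2]^2, I[1,3]. HN layers by μ_θ (2 steps, strictly decreasing):
  μ^(1)=3/2; μ^(2)=-2

((2, 2, 0); (1, 1, 1))


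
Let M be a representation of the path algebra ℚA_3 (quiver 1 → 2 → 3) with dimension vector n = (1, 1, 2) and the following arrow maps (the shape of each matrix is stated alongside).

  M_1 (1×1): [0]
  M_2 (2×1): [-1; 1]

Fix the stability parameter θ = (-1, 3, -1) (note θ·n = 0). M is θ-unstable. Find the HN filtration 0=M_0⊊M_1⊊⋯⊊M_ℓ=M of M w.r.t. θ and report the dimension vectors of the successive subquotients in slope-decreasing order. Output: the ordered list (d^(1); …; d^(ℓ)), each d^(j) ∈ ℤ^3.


Barcode: M ≅ I[1,1], I[2,3], I[3,3]. HN layers by μ_θ (2 steps, strictly decreasing):
  μ^(1)=1; μ^(2)=-1

((0, 1, 1); (1, 0, 1))


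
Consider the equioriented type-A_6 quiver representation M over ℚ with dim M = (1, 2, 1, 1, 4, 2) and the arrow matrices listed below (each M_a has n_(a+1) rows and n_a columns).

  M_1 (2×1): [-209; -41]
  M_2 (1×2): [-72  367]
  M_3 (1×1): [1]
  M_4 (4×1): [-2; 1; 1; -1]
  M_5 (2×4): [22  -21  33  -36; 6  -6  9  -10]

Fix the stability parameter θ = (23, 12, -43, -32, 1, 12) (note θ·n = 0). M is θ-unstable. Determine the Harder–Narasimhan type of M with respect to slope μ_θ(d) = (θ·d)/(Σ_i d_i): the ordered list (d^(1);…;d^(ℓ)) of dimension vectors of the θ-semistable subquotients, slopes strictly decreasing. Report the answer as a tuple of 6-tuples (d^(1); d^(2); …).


Via rank(M_{q-1}∘⋯∘M_p): M ≅ I[1,6], I[2,2], I[5,5]^2, I[5,6].
μ_θ-semistable layers: μ^(1)=12; μ^(2)=1; μ^(3)=-10

((0, 1, 0, 0, 0, 2); (0, 0, 0, 0, 4, 0); (1, 1, 1, 1, 0, 0))


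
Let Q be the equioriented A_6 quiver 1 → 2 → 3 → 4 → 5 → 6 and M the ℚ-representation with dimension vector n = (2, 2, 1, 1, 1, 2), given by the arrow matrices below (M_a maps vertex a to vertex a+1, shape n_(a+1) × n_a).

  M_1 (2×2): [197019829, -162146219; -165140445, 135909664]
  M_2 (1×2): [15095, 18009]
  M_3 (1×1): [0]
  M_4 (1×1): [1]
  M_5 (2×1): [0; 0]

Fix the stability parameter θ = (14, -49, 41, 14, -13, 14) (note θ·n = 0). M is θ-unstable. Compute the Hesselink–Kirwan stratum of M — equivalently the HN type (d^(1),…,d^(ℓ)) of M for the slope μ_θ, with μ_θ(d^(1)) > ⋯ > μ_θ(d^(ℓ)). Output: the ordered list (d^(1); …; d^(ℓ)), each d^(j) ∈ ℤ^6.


Barcode: M ≅ I[1,2], I[1,3], I[4,5], I[6,6]^2. HN layers by μ_θ (4 steps, strictly decreasing):
  μ^(1)=41; μ^(2)=14; μ^(3)=1/2; μ^(4)=-35/2

((0, 0, 1, 0, 0, 0); (0, 0, 0, 0, 0, 2); (0, 0, 0, 1, 1, 0); (2, 2, 0, 0, 0, 0))


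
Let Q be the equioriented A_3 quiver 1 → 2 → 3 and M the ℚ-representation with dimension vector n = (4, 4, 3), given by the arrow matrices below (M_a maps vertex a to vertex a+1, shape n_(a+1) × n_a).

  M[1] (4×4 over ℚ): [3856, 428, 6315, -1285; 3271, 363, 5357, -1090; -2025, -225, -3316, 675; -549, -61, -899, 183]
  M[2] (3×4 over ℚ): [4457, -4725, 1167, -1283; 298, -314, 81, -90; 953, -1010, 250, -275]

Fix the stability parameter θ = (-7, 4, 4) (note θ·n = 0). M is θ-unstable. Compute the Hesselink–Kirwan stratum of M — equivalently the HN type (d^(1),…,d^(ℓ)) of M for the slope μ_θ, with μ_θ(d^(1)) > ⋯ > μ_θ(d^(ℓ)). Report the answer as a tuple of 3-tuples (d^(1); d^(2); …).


Via rank(M_{q-1}∘⋯∘M_p): M ≅ I[1,1], I[1,3]^3, I[2,2].
μ_θ-semistable layers: μ^(1)=4; μ^(2)=-7

((0, 4, 3); (4, 0, 0))


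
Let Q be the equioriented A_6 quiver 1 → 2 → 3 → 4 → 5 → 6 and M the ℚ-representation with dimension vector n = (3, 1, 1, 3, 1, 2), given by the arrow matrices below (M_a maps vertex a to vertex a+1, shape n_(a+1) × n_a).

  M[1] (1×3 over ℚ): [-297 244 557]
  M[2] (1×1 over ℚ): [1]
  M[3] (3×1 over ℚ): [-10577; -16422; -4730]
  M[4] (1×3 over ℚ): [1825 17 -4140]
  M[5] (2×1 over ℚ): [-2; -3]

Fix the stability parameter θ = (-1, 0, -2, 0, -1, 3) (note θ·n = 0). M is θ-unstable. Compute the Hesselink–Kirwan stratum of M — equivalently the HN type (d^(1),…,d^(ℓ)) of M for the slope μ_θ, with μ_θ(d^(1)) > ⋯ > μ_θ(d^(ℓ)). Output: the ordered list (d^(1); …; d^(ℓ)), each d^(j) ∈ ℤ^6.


Via rank(M_{q-1}∘⋯∘M_p): M ≅ I[1,1]^2, I[1,6], I[4,4]^2, I[6,6].
μ_θ-semistable layers: μ^(1)=3; μ^(2)=0; μ^(3)=-1/2; μ^(4)=-1

((0, 0, 0, 0, 0, 2); (0, 0, 0, 2, 0, 0); (0, 0, 0, 1, 1, 0); (3, 1, 1, 0, 0, 0))


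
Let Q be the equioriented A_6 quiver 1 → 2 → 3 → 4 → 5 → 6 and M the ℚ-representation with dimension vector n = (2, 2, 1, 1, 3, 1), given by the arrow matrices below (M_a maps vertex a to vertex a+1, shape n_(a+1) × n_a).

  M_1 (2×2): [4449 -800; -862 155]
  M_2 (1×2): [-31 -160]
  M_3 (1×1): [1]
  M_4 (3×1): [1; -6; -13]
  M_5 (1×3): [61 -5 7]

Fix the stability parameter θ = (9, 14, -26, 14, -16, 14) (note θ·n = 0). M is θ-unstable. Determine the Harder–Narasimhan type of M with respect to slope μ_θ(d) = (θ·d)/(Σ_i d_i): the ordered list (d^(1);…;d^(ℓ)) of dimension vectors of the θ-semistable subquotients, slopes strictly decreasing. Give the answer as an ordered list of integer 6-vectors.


Interval decomposition of M: I[1,2], I[1,5], I[5,5], I[5,6].
HN type (ℓ=4): μ^(1)=14; μ^(2)=9; μ^(3)=-1; μ^(4)=-16

((0, 1, 0, 0, 0, 1); (1, 0, 0, 0, 0, 0); (1, 1, 1, 1, 1, 0); (0, 0, 0, 0, 2, 0))


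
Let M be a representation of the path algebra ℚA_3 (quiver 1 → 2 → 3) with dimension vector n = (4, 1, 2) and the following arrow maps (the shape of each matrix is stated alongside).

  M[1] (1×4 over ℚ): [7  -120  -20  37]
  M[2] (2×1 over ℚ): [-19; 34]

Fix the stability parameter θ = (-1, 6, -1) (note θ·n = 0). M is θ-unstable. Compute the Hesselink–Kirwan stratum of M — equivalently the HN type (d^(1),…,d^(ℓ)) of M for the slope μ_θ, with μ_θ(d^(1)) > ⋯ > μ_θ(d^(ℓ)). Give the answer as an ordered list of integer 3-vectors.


Interval decomposition of M: I[1,1]^3, I[1,3], I[3,3].
HN type (ℓ=2): μ^(1)=5/2; μ^(2)=-1

((0, 1, 1); (4, 0, 1))


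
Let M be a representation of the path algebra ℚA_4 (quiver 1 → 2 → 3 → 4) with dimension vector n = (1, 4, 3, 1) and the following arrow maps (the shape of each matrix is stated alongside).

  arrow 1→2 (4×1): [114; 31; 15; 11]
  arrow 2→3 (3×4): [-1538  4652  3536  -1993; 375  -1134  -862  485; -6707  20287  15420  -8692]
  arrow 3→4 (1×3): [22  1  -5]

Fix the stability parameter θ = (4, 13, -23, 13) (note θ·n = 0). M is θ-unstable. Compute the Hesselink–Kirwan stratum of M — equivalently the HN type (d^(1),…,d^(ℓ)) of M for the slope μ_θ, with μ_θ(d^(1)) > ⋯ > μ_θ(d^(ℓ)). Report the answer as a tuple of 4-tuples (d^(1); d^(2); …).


Barcode: M ≅ I[1,3], I[2,2], I[2,3], I[2,4]. HN layers by μ_θ (3 steps, strictly decreasing):
  μ^(1)=13; μ^(2)=-2; μ^(3)=-5

((0, 1, 0, 1); (1, 1, 1, 0); (0, 2, 2, 0))


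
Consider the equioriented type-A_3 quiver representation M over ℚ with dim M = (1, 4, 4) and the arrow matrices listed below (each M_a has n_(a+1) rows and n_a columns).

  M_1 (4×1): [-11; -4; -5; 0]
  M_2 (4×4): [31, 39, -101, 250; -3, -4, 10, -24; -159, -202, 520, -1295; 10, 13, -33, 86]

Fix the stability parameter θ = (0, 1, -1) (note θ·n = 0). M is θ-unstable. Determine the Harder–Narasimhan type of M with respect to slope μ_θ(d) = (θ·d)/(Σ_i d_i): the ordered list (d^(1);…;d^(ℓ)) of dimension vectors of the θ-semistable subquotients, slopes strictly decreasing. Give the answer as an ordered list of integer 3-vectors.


Barcode: M ≅ I[1,3], I[2,2], I[2,3]^2, I[3,3]. HN layers by μ_θ (3 steps, strictly decreasing):
  μ^(1)=1; μ^(2)=0; μ^(3)=-1

((0, 1, 0); (1, 3, 3); (0, 0, 1))


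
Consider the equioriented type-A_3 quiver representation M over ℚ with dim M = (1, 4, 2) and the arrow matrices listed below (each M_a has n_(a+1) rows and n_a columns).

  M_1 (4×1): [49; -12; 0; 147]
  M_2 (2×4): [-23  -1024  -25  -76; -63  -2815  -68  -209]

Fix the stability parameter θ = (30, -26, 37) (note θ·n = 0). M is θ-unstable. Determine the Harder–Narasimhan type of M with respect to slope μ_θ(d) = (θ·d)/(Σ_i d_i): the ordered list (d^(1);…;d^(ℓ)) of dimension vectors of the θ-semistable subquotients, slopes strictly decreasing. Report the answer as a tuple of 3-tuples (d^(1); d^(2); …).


Barcode: M ≅ I[1,3], I[2,2]^2, I[2,3]. HN layers by μ_θ (3 steps, strictly decreasing):
  μ^(1)=37; μ^(2)=2; μ^(3)=-26

((0, 0, 2); (1, 1, 0); (0, 3, 0))


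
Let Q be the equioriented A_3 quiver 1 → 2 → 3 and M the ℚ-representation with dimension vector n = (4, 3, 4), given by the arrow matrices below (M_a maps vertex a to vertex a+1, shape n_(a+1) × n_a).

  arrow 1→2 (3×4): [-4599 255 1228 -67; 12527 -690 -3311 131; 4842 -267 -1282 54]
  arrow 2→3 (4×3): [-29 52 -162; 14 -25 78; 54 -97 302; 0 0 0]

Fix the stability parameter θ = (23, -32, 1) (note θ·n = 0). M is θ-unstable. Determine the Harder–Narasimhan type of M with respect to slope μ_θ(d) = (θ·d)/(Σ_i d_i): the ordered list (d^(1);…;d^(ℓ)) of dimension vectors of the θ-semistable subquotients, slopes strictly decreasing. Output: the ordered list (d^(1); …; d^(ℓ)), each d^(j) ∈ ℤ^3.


Barcode: M ≅ I[1,1], I[1,2], I[1,3]^2, I[3,3]^2. HN layers by μ_θ (3 steps, strictly decreasing):
  μ^(1)=23; μ^(2)=1; μ^(3)=-9/2

((1, 0, 0); (0, 0, 4); (3, 3, 0))


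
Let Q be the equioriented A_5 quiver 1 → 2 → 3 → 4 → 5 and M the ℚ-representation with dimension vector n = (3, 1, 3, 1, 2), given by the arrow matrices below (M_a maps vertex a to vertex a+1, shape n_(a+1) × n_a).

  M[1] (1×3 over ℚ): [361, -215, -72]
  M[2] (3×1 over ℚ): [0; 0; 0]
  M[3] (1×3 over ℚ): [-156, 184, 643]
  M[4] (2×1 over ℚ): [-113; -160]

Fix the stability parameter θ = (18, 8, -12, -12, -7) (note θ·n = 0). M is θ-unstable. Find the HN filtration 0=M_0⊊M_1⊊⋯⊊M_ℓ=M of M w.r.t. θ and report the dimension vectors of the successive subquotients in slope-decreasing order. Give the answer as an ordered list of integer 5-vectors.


Barcode: M ≅ I[1,1]^2, I[1,2], I[3,3]^2, I[3,5], I[5,5]. HN layers by μ_θ (4 steps, strictly decreasing):
  μ^(1)=18; μ^(2)=13; μ^(3)=-7; μ^(4)=-12

((2, 0, 0, 0, 0); (1, 1, 0, 0, 0); (0, 0, 0, 0, 2); (0, 0, 3, 1, 0))


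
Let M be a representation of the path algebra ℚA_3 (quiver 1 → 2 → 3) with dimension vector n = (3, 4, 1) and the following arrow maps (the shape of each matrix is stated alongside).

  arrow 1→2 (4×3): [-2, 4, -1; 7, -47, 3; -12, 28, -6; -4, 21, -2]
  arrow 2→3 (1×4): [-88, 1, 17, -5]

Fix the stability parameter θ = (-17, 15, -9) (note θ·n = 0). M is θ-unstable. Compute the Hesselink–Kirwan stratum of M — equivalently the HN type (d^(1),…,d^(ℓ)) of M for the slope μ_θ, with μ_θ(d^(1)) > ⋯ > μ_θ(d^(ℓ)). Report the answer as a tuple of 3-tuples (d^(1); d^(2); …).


Barcode: M ≅ I[1,2]^2, I[1,3], I[2,2]. HN layers by μ_θ (3 steps, strictly decreasing):
  μ^(1)=15; μ^(2)=3; μ^(3)=-17

((0, 3, 0); (0, 1, 1); (3, 0, 0))


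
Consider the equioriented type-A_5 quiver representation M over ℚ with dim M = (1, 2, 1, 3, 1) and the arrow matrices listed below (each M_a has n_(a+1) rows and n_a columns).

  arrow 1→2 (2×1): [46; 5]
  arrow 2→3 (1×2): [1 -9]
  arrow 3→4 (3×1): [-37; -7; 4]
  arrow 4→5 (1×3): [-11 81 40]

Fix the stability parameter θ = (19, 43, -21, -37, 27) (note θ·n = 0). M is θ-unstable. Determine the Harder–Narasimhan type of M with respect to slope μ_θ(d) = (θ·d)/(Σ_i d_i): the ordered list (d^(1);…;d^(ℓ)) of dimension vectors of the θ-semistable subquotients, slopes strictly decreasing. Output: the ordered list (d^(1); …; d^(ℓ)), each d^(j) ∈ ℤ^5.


Barcode: M ≅ I[1,4], I[2,2], I[4,4], I[4,5]. HN layers by μ_θ (4 steps, strictly decreasing):
  μ^(1)=43; μ^(2)=27; μ^(3)=1; μ^(4)=-37

((0, 1, 0, 0, 0); (0, 0, 0, 0, 1); (1, 1, 1, 1, 0); (0, 0, 0, 2, 0))


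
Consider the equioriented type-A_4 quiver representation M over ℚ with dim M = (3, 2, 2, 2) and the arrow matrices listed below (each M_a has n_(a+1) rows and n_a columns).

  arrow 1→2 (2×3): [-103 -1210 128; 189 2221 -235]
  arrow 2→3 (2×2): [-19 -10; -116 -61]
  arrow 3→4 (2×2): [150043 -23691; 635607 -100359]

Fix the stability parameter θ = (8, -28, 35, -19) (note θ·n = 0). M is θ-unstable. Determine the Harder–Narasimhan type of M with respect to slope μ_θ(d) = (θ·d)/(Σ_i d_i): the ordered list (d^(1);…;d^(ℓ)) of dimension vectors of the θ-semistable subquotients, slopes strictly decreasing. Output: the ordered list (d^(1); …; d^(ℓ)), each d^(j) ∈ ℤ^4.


Interval decomposition of M: I[1,1], I[1,3], I[1,4], I[4,4].
HN type (ℓ=4): μ^(1)=35; μ^(2)=8; μ^(3)=-10; μ^(4)=-19

((0, 0, 1, 0); (1, 0, 1, 1); (2, 2, 0, 0); (0, 0, 0, 1))


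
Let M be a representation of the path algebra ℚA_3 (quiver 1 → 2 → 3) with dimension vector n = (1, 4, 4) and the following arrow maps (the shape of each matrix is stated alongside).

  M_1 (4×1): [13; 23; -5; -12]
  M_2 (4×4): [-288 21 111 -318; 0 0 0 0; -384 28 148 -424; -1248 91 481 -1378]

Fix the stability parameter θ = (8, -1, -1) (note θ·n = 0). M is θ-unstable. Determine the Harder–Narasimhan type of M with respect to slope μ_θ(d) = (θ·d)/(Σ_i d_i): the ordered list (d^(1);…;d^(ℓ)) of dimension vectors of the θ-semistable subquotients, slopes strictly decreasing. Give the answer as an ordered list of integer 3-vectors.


Interval decomposition of M: I[1,2], I[2,2]^2, I[2,3], I[3,3]^3.
HN type (ℓ=2): μ^(1)=7/2; μ^(2)=-1

((1, 1, 0); (0, 3, 4))


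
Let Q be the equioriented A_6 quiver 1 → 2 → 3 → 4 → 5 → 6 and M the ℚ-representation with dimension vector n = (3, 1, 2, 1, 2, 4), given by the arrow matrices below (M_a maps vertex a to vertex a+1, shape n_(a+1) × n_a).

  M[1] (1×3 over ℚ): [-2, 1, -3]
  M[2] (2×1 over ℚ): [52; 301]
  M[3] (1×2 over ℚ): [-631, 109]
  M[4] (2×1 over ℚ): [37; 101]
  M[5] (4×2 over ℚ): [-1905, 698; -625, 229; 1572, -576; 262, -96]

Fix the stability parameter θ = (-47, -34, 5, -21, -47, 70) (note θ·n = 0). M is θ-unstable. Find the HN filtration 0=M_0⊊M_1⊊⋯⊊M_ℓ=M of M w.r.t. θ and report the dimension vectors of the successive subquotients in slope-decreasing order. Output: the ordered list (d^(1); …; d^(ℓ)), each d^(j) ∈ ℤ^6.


Interval decomposition of M: I[1,1]^2, I[1,6], I[3,3], I[5,6], I[6,6]^2.
HN type (ℓ=5): μ^(1)=70; μ^(2)=5; μ^(3)=-21; μ^(4)=-34; μ^(5)=-47

((0, 0, 0, 0, 0, 4); (0, 0, 1, 0, 0, 0); (0, 0, 1, 1, 1, 0); (0, 1, 0, 0, 0, 0); (3, 0, 0, 0, 1, 0))


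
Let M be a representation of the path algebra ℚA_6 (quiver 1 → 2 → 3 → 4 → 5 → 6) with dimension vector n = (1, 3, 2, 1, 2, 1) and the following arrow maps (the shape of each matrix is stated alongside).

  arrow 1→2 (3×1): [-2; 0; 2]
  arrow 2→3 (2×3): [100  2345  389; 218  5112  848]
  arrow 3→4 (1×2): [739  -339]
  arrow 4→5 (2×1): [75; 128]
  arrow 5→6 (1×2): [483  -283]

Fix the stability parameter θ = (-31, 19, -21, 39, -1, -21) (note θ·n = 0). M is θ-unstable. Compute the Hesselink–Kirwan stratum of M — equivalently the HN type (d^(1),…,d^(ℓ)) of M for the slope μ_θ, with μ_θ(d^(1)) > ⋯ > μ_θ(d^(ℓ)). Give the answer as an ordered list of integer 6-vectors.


Interval decomposition of M: I[1,6], I[2,2], I[2,3], I[5,5].
HN type (ℓ=4): μ^(1)=19; μ^(2)=17/3; μ^(3)=-1; μ^(4)=-31

((0, 1, 0, 0, 0, 0); (0, 0, 0, 1, 1, 1); (0, 2, 2, 0, 1, 0); (1, 0, 0, 0, 0, 0))


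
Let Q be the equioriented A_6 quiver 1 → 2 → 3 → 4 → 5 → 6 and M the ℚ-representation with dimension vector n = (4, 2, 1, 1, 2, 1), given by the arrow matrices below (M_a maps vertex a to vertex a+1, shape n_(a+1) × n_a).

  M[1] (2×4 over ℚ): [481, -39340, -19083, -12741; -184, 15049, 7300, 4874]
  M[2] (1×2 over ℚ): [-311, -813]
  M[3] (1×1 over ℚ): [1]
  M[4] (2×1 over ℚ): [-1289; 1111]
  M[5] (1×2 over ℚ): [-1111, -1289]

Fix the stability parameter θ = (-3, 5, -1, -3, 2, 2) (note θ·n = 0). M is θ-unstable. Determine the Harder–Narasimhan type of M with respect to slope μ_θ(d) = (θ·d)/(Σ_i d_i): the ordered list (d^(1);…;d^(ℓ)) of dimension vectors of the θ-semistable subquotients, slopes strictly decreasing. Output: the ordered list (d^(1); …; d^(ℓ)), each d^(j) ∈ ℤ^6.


Barcode: M ≅ I[1,1]^2, I[1,2], I[1,5], I[5,6]. HN layers by μ_θ (4 steps, strictly decreasing):
  μ^(1)=5; μ^(2)=2; μ^(3)=1/3; μ^(4)=-3

((0, 1, 0, 0, 0, 0); (0, 0, 0, 0, 2, 1); (0, 1, 1, 1, 0, 0); (4, 0, 0, 0, 0, 0))


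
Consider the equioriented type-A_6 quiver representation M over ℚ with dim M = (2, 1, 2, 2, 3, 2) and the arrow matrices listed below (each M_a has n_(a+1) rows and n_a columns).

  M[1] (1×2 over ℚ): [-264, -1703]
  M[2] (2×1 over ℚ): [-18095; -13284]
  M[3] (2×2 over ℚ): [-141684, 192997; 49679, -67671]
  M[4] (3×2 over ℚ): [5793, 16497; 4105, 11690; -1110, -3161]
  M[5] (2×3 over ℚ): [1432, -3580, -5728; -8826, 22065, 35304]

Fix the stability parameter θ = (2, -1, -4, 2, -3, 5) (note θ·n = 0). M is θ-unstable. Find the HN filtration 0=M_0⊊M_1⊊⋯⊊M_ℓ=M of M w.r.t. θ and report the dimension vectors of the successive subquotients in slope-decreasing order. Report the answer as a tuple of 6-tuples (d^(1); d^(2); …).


Barcode: M ≅ I[1,1], I[1,5], I[3,6], I[5,5], I[6,6]. HN layers by μ_θ (6 steps, strictly decreasing):
  μ^(1)=5; μ^(2)=2; μ^(3)=-1/2; μ^(4)=-1; μ^(5)=-3; μ^(6)=-4

((0, 0, 0, 0, 0, 2); (1, 0, 0, 0, 0, 0); (0, 0, 0, 2, 2, 0); (1, 1, 1, 0, 0, 0); (0, 0, 0, 0, 1, 0); (0, 0, 1, 0, 0, 0))


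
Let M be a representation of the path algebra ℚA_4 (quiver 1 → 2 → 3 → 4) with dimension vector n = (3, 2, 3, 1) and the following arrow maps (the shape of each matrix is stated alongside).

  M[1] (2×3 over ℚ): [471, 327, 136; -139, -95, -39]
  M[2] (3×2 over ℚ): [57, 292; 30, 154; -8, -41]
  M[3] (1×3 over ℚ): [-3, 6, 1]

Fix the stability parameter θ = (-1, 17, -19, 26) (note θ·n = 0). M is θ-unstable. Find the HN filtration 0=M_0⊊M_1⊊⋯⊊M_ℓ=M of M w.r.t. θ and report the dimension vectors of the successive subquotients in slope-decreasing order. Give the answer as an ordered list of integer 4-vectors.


Barcode: M ≅ I[1,1], I[1,3], I[1,4], I[3,3]. HN layers by μ_θ (3 steps, strictly decreasing):
  μ^(1)=26; μ^(2)=-1; μ^(3)=-19

((0, 0, 0, 1); (3, 2, 2, 0); (0, 0, 1, 0))


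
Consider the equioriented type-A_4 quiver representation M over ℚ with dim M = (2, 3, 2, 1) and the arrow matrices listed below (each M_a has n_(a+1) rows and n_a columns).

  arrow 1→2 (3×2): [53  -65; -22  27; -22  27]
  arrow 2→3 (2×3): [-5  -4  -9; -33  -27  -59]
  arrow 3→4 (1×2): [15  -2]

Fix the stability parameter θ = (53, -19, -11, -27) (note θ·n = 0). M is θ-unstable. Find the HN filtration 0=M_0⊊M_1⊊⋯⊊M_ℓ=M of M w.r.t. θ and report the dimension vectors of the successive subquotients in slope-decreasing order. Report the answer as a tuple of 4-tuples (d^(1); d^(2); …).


Barcode: M ≅ I[1,3], I[1,4], I[2,2]. HN layers by μ_θ (3 steps, strictly decreasing):
  μ^(1)=23/3; μ^(2)=-1; μ^(3)=-19

((1, 1, 1, 0); (1, 1, 1, 1); (0, 1, 0, 0))


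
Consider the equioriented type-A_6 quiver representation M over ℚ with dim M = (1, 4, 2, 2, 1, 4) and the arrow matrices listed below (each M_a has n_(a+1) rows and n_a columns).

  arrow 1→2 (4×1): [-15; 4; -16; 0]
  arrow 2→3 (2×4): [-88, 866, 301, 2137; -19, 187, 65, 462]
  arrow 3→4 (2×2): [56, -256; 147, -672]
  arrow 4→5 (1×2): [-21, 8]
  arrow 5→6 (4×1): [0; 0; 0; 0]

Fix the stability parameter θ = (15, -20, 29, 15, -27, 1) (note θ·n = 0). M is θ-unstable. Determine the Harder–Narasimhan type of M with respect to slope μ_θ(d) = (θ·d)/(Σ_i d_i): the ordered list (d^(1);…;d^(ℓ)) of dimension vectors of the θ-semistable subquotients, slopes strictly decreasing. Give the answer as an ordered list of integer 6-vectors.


Barcode: M ≅ I[1,3], I[2,2]^2, I[2,4], I[4,5], I[6,6]^4. HN layers by μ_θ (6 steps, strictly decreasing):
  μ^(1)=29; μ^(2)=22; μ^(3)=1; μ^(4)=-5/2; μ^(5)=-6; μ^(6)=-20

((0, 0, 1, 0, 0, 0); (0, 0, 1, 1, 0, 0); (0, 0, 0, 0, 0, 4); (1, 1, 0, 0, 0, 0); (0, 0, 0, 1, 1, 0); (0, 3, 0, 0, 0, 0))


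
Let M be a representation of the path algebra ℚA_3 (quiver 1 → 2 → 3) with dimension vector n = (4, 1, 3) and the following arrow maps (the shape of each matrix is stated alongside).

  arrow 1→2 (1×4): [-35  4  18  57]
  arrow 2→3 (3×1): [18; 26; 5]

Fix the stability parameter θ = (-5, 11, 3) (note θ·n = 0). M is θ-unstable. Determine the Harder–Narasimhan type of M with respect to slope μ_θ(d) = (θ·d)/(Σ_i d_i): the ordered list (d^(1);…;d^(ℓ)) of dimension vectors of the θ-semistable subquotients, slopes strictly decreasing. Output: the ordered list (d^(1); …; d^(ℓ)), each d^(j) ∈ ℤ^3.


Via rank(M_{q-1}∘⋯∘M_p): M ≅ I[1,1]^3, I[1,3], I[3,3]^2.
μ_θ-semistable layers: μ^(1)=7; μ^(2)=3; μ^(3)=-5

((0, 1, 1); (0, 0, 2); (4, 0, 0))


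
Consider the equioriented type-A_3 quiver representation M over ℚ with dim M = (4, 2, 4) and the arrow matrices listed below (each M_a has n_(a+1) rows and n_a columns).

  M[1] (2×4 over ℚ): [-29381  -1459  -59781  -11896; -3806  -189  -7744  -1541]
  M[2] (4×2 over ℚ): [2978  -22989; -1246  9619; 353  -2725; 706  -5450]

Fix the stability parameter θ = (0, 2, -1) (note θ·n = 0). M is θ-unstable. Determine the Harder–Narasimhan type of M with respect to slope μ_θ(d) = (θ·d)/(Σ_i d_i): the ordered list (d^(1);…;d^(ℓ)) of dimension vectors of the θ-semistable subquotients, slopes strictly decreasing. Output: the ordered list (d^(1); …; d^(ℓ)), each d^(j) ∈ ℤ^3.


Via rank(M_{q-1}∘⋯∘M_p): M ≅ I[1,1]^2, I[1,3]^2, I[3,3]^2.
μ_θ-semistable layers: μ^(1)=1/2; μ^(2)=0; μ^(3)=-1

((0, 2, 2); (4, 0, 0); (0, 0, 2))
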